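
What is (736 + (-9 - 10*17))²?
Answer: 310249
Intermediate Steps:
(736 + (-9 - 10*17))² = (736 + (-9 - 170))² = (736 - 179)² = 557² = 310249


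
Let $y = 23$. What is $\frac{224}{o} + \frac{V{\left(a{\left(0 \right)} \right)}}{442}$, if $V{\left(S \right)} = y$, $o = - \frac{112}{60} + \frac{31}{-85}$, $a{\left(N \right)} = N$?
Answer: $- \frac{25233953}{251498} \approx -100.33$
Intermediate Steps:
$o = - \frac{569}{255}$ ($o = \left(-112\right) \frac{1}{60} + 31 \left(- \frac{1}{85}\right) = - \frac{28}{15} - \frac{31}{85} = - \frac{569}{255} \approx -2.2314$)
$V{\left(S \right)} = 23$
$\frac{224}{o} + \frac{V{\left(a{\left(0 \right)} \right)}}{442} = \frac{224}{- \frac{569}{255}} + \frac{23}{442} = 224 \left(- \frac{255}{569}\right) + 23 \cdot \frac{1}{442} = - \frac{57120}{569} + \frac{23}{442} = - \frac{25233953}{251498}$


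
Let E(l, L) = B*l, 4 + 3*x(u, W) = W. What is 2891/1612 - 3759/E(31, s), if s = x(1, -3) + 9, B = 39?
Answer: -2121/1612 ≈ -1.3158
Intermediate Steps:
x(u, W) = -4/3 + W/3
s = 20/3 (s = (-4/3 + (⅓)*(-3)) + 9 = (-4/3 - 1) + 9 = -7/3 + 9 = 20/3 ≈ 6.6667)
E(l, L) = 39*l
2891/1612 - 3759/E(31, s) = 2891/1612 - 3759/(39*31) = 2891*(1/1612) - 3759/1209 = 2891/1612 - 3759*1/1209 = 2891/1612 - 1253/403 = -2121/1612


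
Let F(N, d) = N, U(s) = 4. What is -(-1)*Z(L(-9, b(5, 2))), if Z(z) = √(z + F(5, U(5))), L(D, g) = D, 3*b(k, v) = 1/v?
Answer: 2*I ≈ 2.0*I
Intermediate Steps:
b(k, v) = 1/(3*v) (b(k, v) = (1/v)/3 = 1/(3*v))
Z(z) = √(5 + z) (Z(z) = √(z + 5) = √(5 + z))
-(-1)*Z(L(-9, b(5, 2))) = -(-1)*√(5 - 9) = -(-1)*√(-4) = -(-1)*2*I = -(-2)*I = 2*I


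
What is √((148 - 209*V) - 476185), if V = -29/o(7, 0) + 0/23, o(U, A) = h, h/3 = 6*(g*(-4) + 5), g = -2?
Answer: I*√2896051522/78 ≈ 689.94*I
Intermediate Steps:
h = 234 (h = 3*(6*(-2*(-4) + 5)) = 3*(6*(8 + 5)) = 3*(6*13) = 3*78 = 234)
o(U, A) = 234
V = -29/234 (V = -29/234 + 0/23 = -29*1/234 + 0*(1/23) = -29/234 + 0 = -29/234 ≈ -0.12393)
√((148 - 209*V) - 476185) = √((148 - 209*(-29/234)) - 476185) = √((148 + 6061/234) - 476185) = √(40693/234 - 476185) = √(-111386597/234) = I*√2896051522/78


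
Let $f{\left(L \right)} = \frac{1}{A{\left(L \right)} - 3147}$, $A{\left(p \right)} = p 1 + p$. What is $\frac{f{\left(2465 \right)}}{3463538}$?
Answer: $\frac{1}{6175488254} \approx 1.6193 \cdot 10^{-10}$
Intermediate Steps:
$A{\left(p \right)} = 2 p$ ($A{\left(p \right)} = p + p = 2 p$)
$f{\left(L \right)} = \frac{1}{-3147 + 2 L}$ ($f{\left(L \right)} = \frac{1}{2 L - 3147} = \frac{1}{-3147 + 2 L}$)
$\frac{f{\left(2465 \right)}}{3463538} = \frac{1}{\left(-3147 + 2 \cdot 2465\right) 3463538} = \frac{1}{-3147 + 4930} \cdot \frac{1}{3463538} = \frac{1}{1783} \cdot \frac{1}{3463538} = \frac{1}{6175488254}$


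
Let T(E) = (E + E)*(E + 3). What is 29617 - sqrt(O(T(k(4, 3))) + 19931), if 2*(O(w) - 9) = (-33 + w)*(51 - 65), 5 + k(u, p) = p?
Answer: 29617 - sqrt(20199) ≈ 29475.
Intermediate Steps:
k(u, p) = -5 + p
T(E) = 2*E*(3 + E) (T(E) = (2*E)*(3 + E) = 2*E*(3 + E))
O(w) = 240 - 7*w (O(w) = 9 + ((-33 + w)*(51 - 65))/2 = 9 + ((-33 + w)*(-14))/2 = 9 + (462 - 14*w)/2 = 9 + (231 - 7*w) = 240 - 7*w)
29617 - sqrt(O(T(k(4, 3))) + 19931) = 29617 - sqrt((240 - 14*(-5 + 3)*(3 + (-5 + 3))) + 19931) = 29617 - sqrt((240 - 14*(-2)*(3 - 2)) + 19931) = 29617 - sqrt((240 - 14*(-2)) + 19931) = 29617 - sqrt((240 - 7*(-4)) + 19931) = 29617 - sqrt((240 + 28) + 19931) = 29617 - sqrt(268 + 19931) = 29617 - sqrt(20199)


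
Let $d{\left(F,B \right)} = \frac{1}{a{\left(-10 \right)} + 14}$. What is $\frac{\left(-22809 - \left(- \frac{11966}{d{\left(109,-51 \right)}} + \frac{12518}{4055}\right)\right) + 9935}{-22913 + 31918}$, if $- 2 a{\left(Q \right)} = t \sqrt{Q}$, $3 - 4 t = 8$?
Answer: $\frac{627093232}{36515275} + \frac{5983 i \sqrt{10}}{7204} \approx 17.173 + 2.6263 i$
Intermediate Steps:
$t = - \frac{5}{4}$ ($t = \frac{3}{4} - 2 = - \frac{5}{4} \approx -1.25$)
$a{\left(Q \right)} = \frac{5 \sqrt{Q}}{8}$ ($a{\left(Q \right)} = - \frac{\left(- \frac{5}{4}\right) \sqrt{Q}}{2} = \frac{5 \sqrt{Q}}{8}$)
$d{\left(F,B \right)} = \frac{1}{14 + \frac{5 i \sqrt{10}}{8}}$ ($d{\left(F,B \right)} = \frac{1}{\frac{5 \sqrt{-10}}{8} + 14} = \frac{1}{\frac{5 i \sqrt{10}}{8} + 14} = \frac{1}{14 + \frac{5 i \sqrt{10}}{8}}$)
$\frac{\left(-22809 - \left(- \frac{11966}{d{\left(109,-51 \right)}} + \frac{12518}{4055}\right)\right) + 9935}{-22913 + 31918} = \frac{\left(-22809 - \left(- \frac{11966}{\frac{448}{6397} - \frac{20 i \sqrt{10}}{6397}} + \frac{12518}{4055}\right)\right) + 9935}{-22913 + 31918} = \frac{\left(-22809 - \left(- \frac{11966}{\frac{448}{6397} - \frac{20 i \sqrt{10}}{6397}} + 12518 \cdot \frac{1}{4055}\right)\right) + 9935}{9005} = \left(\left(-22809 - \left(- \frac{11966}{\frac{448}{6397} - \frac{20 i \sqrt{10}}{6397}} + \frac{12518}{4055}\right)\right) + 9935\right) \frac{1}{9005} = \left(\left(-22809 - \left(\frac{12518}{4055} - \frac{11966}{\frac{448}{6397} - \frac{20 i \sqrt{10}}{6397}}\right)\right) + 9935\right) \frac{1}{9005} = \left(\left(- \frac{92503013}{4055} + \frac{11966}{\frac{448}{6397} - \frac{20 i \sqrt{10}}{6397}}\right) + 9935\right) \frac{1}{9005} = \left(- \frac{52216588}{4055} + \frac{11966}{\frac{448}{6397} - \frac{20 i \sqrt{10}}{6397}}\right) \frac{1}{9005} = - \frac{52216588}{36515275} + \frac{11966}{9005 \left(\frac{448}{6397} - \frac{20 i \sqrt{10}}{6397}\right)}$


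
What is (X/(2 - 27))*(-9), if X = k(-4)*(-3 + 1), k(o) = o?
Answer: 72/25 ≈ 2.8800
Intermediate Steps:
X = 8 (X = -4*(-3 + 1) = -4*(-2) = 8)
(X/(2 - 27))*(-9) = (8/(2 - 27))*(-9) = (8/(-25))*(-9) = -1/25*8*(-9) = -8/25*(-9) = 72/25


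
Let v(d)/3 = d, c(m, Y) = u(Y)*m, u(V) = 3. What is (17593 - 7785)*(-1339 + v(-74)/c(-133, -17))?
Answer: -1745951504/133 ≈ -1.3127e+7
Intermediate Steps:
c(m, Y) = 3*m
v(d) = 3*d
(17593 - 7785)*(-1339 + v(-74)/c(-133, -17)) = (17593 - 7785)*(-1339 + (3*(-74))/((3*(-133)))) = 9808*(-1339 - 222/(-399)) = 9808*(-1339 - 222*(-1/399)) = 9808*(-1339 + 74/133) = 9808*(-178013/133) = -1745951504/133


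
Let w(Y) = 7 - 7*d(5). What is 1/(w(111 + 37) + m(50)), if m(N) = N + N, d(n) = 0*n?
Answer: 1/107 ≈ 0.0093458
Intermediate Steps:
d(n) = 0
m(N) = 2*N
w(Y) = 7 (w(Y) = 7 - 7*0 = 7 + 0 = 7)
1/(w(111 + 37) + m(50)) = 1/(7 + 2*50) = 1/(7 + 100) = 1/107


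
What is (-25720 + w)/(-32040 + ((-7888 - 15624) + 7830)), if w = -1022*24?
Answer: 25124/23861 ≈ 1.0529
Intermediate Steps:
w = -24528
(-25720 + w)/(-32040 + ((-7888 - 15624) + 7830)) = (-25720 - 24528)/(-32040 + ((-7888 - 15624) + 7830)) = -50248/(-32040 + (-23512 + 7830)) = -50248/(-32040 - 15682) = -50248/(-47722) = -50248*(-1/47722) = 25124/23861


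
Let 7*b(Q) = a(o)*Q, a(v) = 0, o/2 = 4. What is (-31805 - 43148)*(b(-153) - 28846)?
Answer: 2162094238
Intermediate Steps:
o = 8 (o = 2*4 = 8)
b(Q) = 0 (b(Q) = (0*Q)/7 = (⅐)*0 = 0)
(-31805 - 43148)*(b(-153) - 28846) = (-31805 - 43148)*(0 - 28846) = -74953*(-28846) = 2162094238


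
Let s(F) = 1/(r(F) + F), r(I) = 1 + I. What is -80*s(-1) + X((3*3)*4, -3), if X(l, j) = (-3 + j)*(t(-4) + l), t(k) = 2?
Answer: -148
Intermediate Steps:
X(l, j) = (-3 + j)*(2 + l)
s(F) = 1/(1 + 2*F) (s(F) = 1/((1 + F) + F) = 1/(1 + 2*F))
-80*s(-1) + X((3*3)*4, -3) = -80/(1 + 2*(-1)) + (-6 - 3*3*3*4 + 2*(-3) - 3*3*3*4) = -80/(1 - 2) + (-6 - 27*4 - 6 - 27*4) = -80/(-1) + (-6 - 3*36 - 6 - 3*36) = -80*(-1) + (-6 - 108 - 6 - 108) = 80 - 228 = -148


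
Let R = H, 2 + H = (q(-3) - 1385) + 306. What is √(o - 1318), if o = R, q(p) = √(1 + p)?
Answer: √(-2399 + I*√2) ≈ 0.0144 + 48.98*I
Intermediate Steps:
H = -1081 + I*√2 (H = -2 + ((√(1 - 3) - 1385) + 306) = -2 + ((√(-2) - 1385) + 306) = -2 + ((I*√2 - 1385) + 306) = -2 + ((-1385 + I*√2) + 306) = -2 + (-1079 + I*√2) = -1081 + I*√2 ≈ -1081.0 + 1.4142*I)
R = -1081 + I*√2 ≈ -1081.0 + 1.4142*I
o = -1081 + I*√2 ≈ -1081.0 + 1.4142*I
√(o - 1318) = √((-1081 + I*√2) - 1318) = √(-2399 + I*√2)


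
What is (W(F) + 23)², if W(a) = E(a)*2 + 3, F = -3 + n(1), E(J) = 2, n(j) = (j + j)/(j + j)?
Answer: 900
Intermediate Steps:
n(j) = 1 (n(j) = (2*j)/((2*j)) = (2*j)*(1/(2*j)) = 1)
F = -2 (F = -3 + 1 = -2)
W(a) = 7 (W(a) = 2*2 + 3 = 4 + 3 = 7)
(W(F) + 23)² = (7 + 23)² = 30² = 900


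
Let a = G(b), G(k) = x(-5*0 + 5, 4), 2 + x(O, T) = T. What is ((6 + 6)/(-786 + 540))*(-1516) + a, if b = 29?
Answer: 3114/41 ≈ 75.951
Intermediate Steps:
x(O, T) = -2 + T
G(k) = 2 (G(k) = -2 + 4 = 2)
a = 2
((6 + 6)/(-786 + 540))*(-1516) + a = ((6 + 6)/(-786 + 540))*(-1516) + 2 = (12/(-246))*(-1516) + 2 = (12*(-1/246))*(-1516) + 2 = -2/41*(-1516) + 2 = 3032/41 + 2 = 3114/41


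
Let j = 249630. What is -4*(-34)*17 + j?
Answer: 251942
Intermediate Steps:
-4*(-34)*17 + j = -4*(-34)*17 + 249630 = 136*17 + 249630 = 2312 + 249630 = 251942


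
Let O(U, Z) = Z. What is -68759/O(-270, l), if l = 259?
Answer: -68759/259 ≈ -265.48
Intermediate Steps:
-68759/O(-270, l) = -68759/259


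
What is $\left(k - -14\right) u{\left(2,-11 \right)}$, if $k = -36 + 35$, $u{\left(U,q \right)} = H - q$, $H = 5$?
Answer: $208$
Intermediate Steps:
$u{\left(U,q \right)} = 5 - q$
$k = -1$
$\left(k - -14\right) u{\left(2,-11 \right)} = \left(-1 - -14\right) \left(5 - -11\right) = \left(-1 + 14\right) \left(5 + 11\right) = 13 \cdot 16 = 208$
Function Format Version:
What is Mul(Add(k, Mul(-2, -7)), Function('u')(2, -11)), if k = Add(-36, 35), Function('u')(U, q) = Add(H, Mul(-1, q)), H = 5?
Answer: 208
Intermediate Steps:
Function('u')(U, q) = Add(5, Mul(-1, q))
k = -1
Mul(Add(k, Mul(-2, -7)), Function('u')(2, -11)) = Mul(Add(-1, Mul(-2, -7)), Add(5, Mul(-1, -11))) = Mul(Add(-1, 14), Add(5, 11)) = Mul(13, 16) = 208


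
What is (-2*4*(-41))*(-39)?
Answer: -12792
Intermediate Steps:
(-2*4*(-41))*(-39) = -8*(-41)*(-39) = 328*(-39) = -12792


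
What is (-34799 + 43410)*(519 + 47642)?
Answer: 414714371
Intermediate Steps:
(-34799 + 43410)*(519 + 47642) = 8611*48161 = 414714371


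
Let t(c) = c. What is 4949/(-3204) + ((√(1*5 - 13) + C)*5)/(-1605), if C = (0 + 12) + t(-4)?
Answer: -538087/342828 - 2*I*√2/321 ≈ -1.5696 - 0.0088113*I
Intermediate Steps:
C = 8 (C = (0 + 12) - 4 = 12 - 4 = 8)
4949/(-3204) + ((√(1*5 - 13) + C)*5)/(-1605) = 4949/(-3204) + ((√(1*5 - 13) + 8)*5)/(-1605) = 4949*(-1/3204) + ((√(5 - 13) + 8)*5)*(-1/1605) = -4949/3204 + ((√(-8) + 8)*5)*(-1/1605) = -4949/3204 + ((2*I*√2 + 8)*5)*(-1/1605) = -4949/3204 + ((8 + 2*I*√2)*5)*(-1/1605) = -4949/3204 + (40 + 10*I*√2)*(-1/1605) = -4949/3204 + (-8/321 - 2*I*√2/321) = -538087/342828 - 2*I*√2/321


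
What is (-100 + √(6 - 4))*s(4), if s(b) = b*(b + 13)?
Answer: -6800 + 68*√2 ≈ -6703.8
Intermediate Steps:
s(b) = b*(13 + b)
(-100 + √(6 - 4))*s(4) = (-100 + √(6 - 4))*(4*(13 + 4)) = (-100 + √2)*(4*17) = (-100 + √2)*68 = -6800 + 68*√2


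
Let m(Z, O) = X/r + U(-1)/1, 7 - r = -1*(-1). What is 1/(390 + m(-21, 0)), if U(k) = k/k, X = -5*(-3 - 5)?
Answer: 3/1193 ≈ 0.0025147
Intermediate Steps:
X = 40 (X = -5*(-8) = 40)
U(k) = 1
r = 6 (r = 7 - (-1)*(-1) = 7 - 1*1 = 7 - 1 = 6)
m(Z, O) = 23/3 (m(Z, O) = 40/6 + 1/1 = 40*(⅙) + 1*1 = 20/3 + 1 = 23/3)
1/(390 + m(-21, 0)) = 1/(390 + 23/3) = 1/(1193/3) = 3/1193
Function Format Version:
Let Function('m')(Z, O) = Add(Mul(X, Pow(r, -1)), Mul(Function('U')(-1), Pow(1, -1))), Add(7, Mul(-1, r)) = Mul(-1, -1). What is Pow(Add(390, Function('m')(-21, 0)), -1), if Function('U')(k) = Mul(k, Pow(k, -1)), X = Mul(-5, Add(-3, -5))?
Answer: Rational(3, 1193) ≈ 0.0025147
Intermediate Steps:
X = 40 (X = Mul(-5, -8) = 40)
Function('U')(k) = 1
r = 6 (r = Add(7, Mul(-1, Mul(-1, -1))) = Add(7, Mul(-1, 1)) = Add(7, -1) = 6)
Function('m')(Z, O) = Rational(23, 3) (Function('m')(Z, O) = Add(Mul(40, Pow(6, -1)), Mul(1, Pow(1, -1))) = Add(Mul(40, Rational(1, 6)), Mul(1, 1)) = Add(Rational(20, 3), 1) = Rational(23, 3))
Pow(Add(390, Function('m')(-21, 0)), -1) = Pow(Add(390, Rational(23, 3)), -1) = Pow(Rational(1193, 3), -1) = Rational(3, 1193)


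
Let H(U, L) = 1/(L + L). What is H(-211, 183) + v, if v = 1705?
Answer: 624031/366 ≈ 1705.0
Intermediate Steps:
H(U, L) = 1/(2*L)
H(-211, 183) + v = (1/2)/183 + 1705 = (1/2)*(1/183) + 1705 = 1/366 + 1705 = 624031/366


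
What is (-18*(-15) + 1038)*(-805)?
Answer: -1052940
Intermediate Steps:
(-18*(-15) + 1038)*(-805) = (270 + 1038)*(-805) = 1308*(-805) = -1052940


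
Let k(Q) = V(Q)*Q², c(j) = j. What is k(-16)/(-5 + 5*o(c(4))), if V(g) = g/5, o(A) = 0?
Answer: 4096/25 ≈ 163.84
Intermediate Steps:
V(g) = g/5 (V(g) = g*(⅕) = g/5)
k(Q) = Q³/5 (k(Q) = (Q/5)*Q² = Q³/5)
k(-16)/(-5 + 5*o(c(4))) = ((⅕)*(-16)³)/(-5 + 5*0) = ((⅕)*(-4096))/(-5 + 0) = -4096/5/(-5) = -4096/5*(-⅕) = 4096/25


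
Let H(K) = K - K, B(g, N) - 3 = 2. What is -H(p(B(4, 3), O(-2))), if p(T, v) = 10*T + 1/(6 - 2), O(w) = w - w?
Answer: 0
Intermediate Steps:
O(w) = 0
B(g, N) = 5 (B(g, N) = 3 + 2 = 5)
p(T, v) = ¼ + 10*T (p(T, v) = 10*T + 1/4 = 10*T + ¼ = ¼ + 10*T)
H(K) = 0
-H(p(B(4, 3), O(-2))) = -1*0 = 0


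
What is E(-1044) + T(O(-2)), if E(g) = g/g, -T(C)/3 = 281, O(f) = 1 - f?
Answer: -842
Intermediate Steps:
T(C) = -843 (T(C) = -3*281 = -843)
E(g) = 1
E(-1044) + T(O(-2)) = 1 - 843 = -842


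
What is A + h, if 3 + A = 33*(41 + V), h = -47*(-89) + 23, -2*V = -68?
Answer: 6678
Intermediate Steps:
V = 34 (V = -1/2*(-68) = 34)
h = 4206 (h = 4183 + 23 = 4206)
A = 2472 (A = -3 + 33*(41 + 34) = -3 + 33*75 = -3 + 2475 = 2472)
A + h = 2472 + 4206 = 6678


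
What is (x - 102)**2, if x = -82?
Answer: 33856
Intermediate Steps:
(x - 102)**2 = (-82 - 102)**2 = (-184)**2 = 33856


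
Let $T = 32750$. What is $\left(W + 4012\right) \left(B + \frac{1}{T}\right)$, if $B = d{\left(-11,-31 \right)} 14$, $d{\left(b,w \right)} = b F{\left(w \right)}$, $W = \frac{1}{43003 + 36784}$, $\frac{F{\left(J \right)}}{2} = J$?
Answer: $\frac{20019202531054089}{522604850} \approx 3.8307 \cdot 10^{7}$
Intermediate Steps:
$F{\left(J \right)} = 2 J$
$W = \frac{1}{79787} \approx 1.2533 \cdot 10^{-5}$
$d{\left(b,w \right)} = 2 b w$ ($d{\left(b,w \right)} = b 2 w = 2 b w$)
$B = 9548$ ($B = 2 \left(-11\right) \left(-31\right) 14 = 682 \cdot 14 = 9548$)
$\left(W + 4012\right) \left(B + \frac{1}{T}\right) = \left(\frac{1}{79787} + 4012\right) \left(9548 + \frac{1}{32750}\right) = \frac{320105445 \left(9548 + \frac{1}{32750}\right)}{79787} = \frac{320105445}{79787} \cdot \frac{312697001}{32750} = \frac{20019202531054089}{522604850}$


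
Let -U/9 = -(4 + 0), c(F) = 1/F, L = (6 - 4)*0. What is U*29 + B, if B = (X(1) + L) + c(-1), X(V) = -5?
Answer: 1038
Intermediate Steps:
L = 0 (L = 2*0 = 0)
U = 36 (U = -(-9)*(4 + 0) = -(-9)*4 = -9*(-4) = 36)
B = -6 (B = (-5 + 0) + 1/(-1) = -5 - 1 = -6)
U*29 + B = 36*29 - 6 = 1044 - 6 = 1038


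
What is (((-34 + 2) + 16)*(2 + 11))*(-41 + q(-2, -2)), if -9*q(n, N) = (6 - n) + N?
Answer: 26000/3 ≈ 8666.7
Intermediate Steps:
q(n, N) = -2/3 - N/9 + n/9 (q(n, N) = -((6 - n) + N)/9 = -(6 + N - n)/9 = -2/3 - N/9 + n/9)
(((-34 + 2) + 16)*(2 + 11))*(-41 + q(-2, -2)) = (((-34 + 2) + 16)*(2 + 11))*(-41 + (-2/3 - 1/9*(-2) + (1/9)*(-2))) = ((-32 + 16)*13)*(-41 + (-2/3 + 2/9 - 2/9)) = (-16*13)*(-41 - 2/3) = -208*(-125/3) = 26000/3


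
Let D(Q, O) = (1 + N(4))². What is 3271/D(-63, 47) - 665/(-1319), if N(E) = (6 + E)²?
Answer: 11098114/13455119 ≈ 0.82482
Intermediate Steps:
D(Q, O) = 10201 (D(Q, O) = (1 + (6 + 4)²)² = (1 + 10²)² = (1 + 100)² = 101² = 10201)
3271/D(-63, 47) - 665/(-1319) = 3271/10201 - 665/(-1319) = 3271*(1/10201) - 665*(-1/1319) = 3271/10201 + 665/1319 = 11098114/13455119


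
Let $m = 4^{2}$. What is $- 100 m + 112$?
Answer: $-1488$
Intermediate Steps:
$m = 16$
$- 100 m + 112 = \left(-100\right) 16 + 112 = -1600 + 112 = -1488$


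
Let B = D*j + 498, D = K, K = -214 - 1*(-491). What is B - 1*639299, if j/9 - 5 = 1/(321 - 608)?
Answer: -179760925/287 ≈ -6.2635e+5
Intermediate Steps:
j = 12906/287 (j = 45 + 9/(321 - 608) = 45 + 9/(-287) = 45 + 9*(-1/287) = 45 - 9/287 = 12906/287 ≈ 44.969)
K = 277 (K = -214 + 491 = 277)
D = 277
B = 3717888/287 (B = 277*(12906/287) + 498 = 3574962/287 + 498 = 3717888/287 ≈ 12954.)
B - 1*639299 = 3717888/287 - 1*639299 = 3717888/287 - 639299 = -179760925/287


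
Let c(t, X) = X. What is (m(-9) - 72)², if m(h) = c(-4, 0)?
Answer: 5184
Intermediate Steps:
m(h) = 0
(m(-9) - 72)² = (0 - 72)² = (-72)² = 5184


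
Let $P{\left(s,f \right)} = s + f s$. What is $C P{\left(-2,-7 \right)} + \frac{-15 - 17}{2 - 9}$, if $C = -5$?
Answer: $- \frac{388}{7} \approx -55.429$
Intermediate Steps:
$C P{\left(-2,-7 \right)} + \frac{-15 - 17}{2 - 9} = - 5 \left(- 2 \left(1 - 7\right)\right) + \frac{-15 - 17}{2 - 9} = - 5 \left(\left(-2\right) \left(-6\right)\right) - \frac{32}{-7} = \left(-5\right) 12 - - \frac{32}{7} = -60 + \frac{32}{7} = - \frac{388}{7}$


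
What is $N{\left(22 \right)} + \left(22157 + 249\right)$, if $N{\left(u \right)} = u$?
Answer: $22428$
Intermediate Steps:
$N{\left(22 \right)} + \left(22157 + 249\right) = 22 + \left(22157 + 249\right) = 22 + 22406 = 22428$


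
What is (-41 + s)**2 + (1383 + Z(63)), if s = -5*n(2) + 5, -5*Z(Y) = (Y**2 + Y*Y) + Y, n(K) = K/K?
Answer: 7319/5 ≈ 1463.8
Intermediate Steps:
n(K) = 1
Z(Y) = -2*Y**2/5 - Y/5 (Z(Y) = -((Y**2 + Y*Y) + Y)/5 = -((Y**2 + Y**2) + Y)/5 = -(2*Y**2 + Y)/5 = -(Y + 2*Y**2)/5 = -2*Y**2/5 - Y/5)
s = 0 (s = -5*1 + 5 = -5 + 5 = 0)
(-41 + s)**2 + (1383 + Z(63)) = (-41 + 0)**2 + (1383 - 1/5*63*(1 + 2*63)) = (-41)**2 + (1383 - 1/5*63*(1 + 126)) = 1681 + (1383 - 1/5*63*127) = 1681 + (1383 - 8001/5) = 1681 - 1086/5 = 7319/5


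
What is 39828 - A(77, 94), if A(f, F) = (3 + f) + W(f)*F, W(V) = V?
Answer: 32510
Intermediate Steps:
A(f, F) = 3 + f + F*f (A(f, F) = (3 + f) + f*F = (3 + f) + F*f = 3 + f + F*f)
39828 - A(77, 94) = 39828 - (3 + 77 + 94*77) = 39828 - (3 + 77 + 7238) = 39828 - 1*7318 = 39828 - 7318 = 32510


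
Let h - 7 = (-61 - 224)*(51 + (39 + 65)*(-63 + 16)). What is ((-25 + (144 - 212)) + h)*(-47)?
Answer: -64787573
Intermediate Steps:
h = 1378552 (h = 7 + (-61 - 224)*(51 + (39 + 65)*(-63 + 16)) = 7 - 285*(51 + 104*(-47)) = 7 - 285*(51 - 4888) = 7 - 285*(-4837) = 7 + 1378545 = 1378552)
((-25 + (144 - 212)) + h)*(-47) = ((-25 + (144 - 212)) + 1378552)*(-47) = ((-25 - 68) + 1378552)*(-47) = (-93 + 1378552)*(-47) = 1378459*(-47) = -64787573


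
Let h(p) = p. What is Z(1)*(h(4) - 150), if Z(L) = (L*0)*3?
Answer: 0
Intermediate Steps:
Z(L) = 0 (Z(L) = 0*3 = 0)
Z(1)*(h(4) - 150) = 0*(4 - 150) = 0*(-146) = 0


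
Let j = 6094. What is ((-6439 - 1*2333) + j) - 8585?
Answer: -11263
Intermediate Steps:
((-6439 - 1*2333) + j) - 8585 = ((-6439 - 1*2333) + 6094) - 8585 = ((-6439 - 2333) + 6094) - 8585 = (-8772 + 6094) - 8585 = -2678 - 8585 = -11263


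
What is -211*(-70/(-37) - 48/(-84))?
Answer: -134618/259 ≈ -519.76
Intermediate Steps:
-211*(-70/(-37) - 48/(-84)) = -211*(-70*(-1/37) - 48*(-1/84)) = -211*(70/37 + 4/7) = -211*638/259 = -134618/259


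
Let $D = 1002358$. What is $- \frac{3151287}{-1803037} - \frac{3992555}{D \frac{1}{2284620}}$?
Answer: $- \frac{1174739039721551211}{129092040089} \approx -9.1 \cdot 10^{6}$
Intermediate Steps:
$- \frac{3151287}{-1803037} - \frac{3992555}{D \frac{1}{2284620}} = - \frac{3151287}{-1803037} - \frac{3992555}{1002358 \cdot \frac{1}{2284620}} = \left(-3151287\right) \left(- \frac{1}{1803037}\right) - \frac{3992555}{1002358 \cdot \frac{1}{2284620}} = \frac{3151287}{1803037} - \frac{3992555}{\frac{501179}{1142310}} = \frac{3151287}{1803037} - \frac{651533643150}{71597} = - \frac{1174739039721551211}{129092040089}$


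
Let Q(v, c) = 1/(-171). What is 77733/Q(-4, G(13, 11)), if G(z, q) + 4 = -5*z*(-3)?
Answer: -13292343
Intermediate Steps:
G(z, q) = -4 + 15*z (G(z, q) = -4 - 5*z*(-3) = -4 + 15*z)
Q(v, c) = -1/171
77733/Q(-4, G(13, 11)) = 77733/(-1/171) = 77733*(-171) = -13292343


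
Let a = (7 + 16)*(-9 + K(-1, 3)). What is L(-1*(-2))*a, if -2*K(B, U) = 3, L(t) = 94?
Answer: -22701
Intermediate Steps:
K(B, U) = -3/2 (K(B, U) = -1/2*3 = -3/2)
a = -483/2 (a = (7 + 16)*(-9 - 3/2) = 23*(-21/2) = -483/2 ≈ -241.50)
L(-1*(-2))*a = 94*(-483/2) = -22701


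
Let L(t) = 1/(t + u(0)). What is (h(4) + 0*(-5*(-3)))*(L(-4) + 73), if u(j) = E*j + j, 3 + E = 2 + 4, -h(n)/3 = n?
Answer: -873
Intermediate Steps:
h(n) = -3*n
E = 3 (E = -3 + (2 + 4) = -3 + 6 = 3)
u(j) = 4*j (u(j) = 3*j + j = 4*j)
L(t) = 1/t (L(t) = 1/(t + 4*0) = 1/(t + 0) = 1/t)
(h(4) + 0*(-5*(-3)))*(L(-4) + 73) = (-3*4 + 0*(-5*(-3)))*(1/(-4) + 73) = (-12 + 0*15)*(-1/4 + 73) = (-12 + 0)*(291/4) = -12*291/4 = -873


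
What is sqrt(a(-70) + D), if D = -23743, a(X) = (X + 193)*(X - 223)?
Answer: I*sqrt(59782) ≈ 244.5*I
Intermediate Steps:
a(X) = (-223 + X)*(193 + X) (a(X) = (193 + X)*(-223 + X) = (-223 + X)*(193 + X))
sqrt(a(-70) + D) = sqrt((-43039 + (-70)**2 - 30*(-70)) - 23743) = sqrt((-43039 + 4900 + 2100) - 23743) = sqrt(-36039 - 23743) = sqrt(-59782) = I*sqrt(59782)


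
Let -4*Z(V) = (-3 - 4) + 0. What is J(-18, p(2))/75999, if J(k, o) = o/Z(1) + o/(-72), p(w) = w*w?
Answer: 281/9575874 ≈ 2.9345e-5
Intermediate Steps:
Z(V) = 7/4 (Z(V) = -((-3 - 4) + 0)/4 = -(-7 + 0)/4 = -1/4*(-7) = 7/4)
p(w) = w**2
J(k, o) = 281*o/504 (J(k, o) = o/(7/4) + o/(-72) = o*(4/7) + o*(-1/72) = 4*o/7 - o/72 = 281*o/504)
J(-18, p(2))/75999 = ((281/504)*2**2)/75999 = ((281/504)*4)*(1/75999) = (281/126)*(1/75999) = 281/9575874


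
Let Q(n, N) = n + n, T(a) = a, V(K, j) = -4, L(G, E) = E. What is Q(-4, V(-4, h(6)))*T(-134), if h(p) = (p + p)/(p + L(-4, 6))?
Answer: 1072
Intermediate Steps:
h(p) = 2*p/(6 + p) (h(p) = (p + p)/(p + 6) = (2*p)/(6 + p) = 2*p/(6 + p))
Q(n, N) = 2*n
Q(-4, V(-4, h(6)))*T(-134) = (2*(-4))*(-134) = -8*(-134) = 1072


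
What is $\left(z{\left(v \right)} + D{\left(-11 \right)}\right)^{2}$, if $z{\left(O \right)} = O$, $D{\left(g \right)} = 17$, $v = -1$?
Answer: $256$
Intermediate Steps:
$\left(z{\left(v \right)} + D{\left(-11 \right)}\right)^{2} = \left(-1 + 17\right)^{2} = 16^{2} = 256$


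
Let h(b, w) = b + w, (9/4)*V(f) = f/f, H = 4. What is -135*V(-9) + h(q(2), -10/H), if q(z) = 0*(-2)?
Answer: -125/2 ≈ -62.500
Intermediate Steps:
q(z) = 0
V(f) = 4/9 (V(f) = 4*(f/f)/9 = (4/9)*1 = 4/9)
-135*V(-9) + h(q(2), -10/H) = -135*4/9 + (0 - 10/4) = -60 + (0 - 10*1/4) = -60 + (0 - 5/2) = -60 - 5/2 = -125/2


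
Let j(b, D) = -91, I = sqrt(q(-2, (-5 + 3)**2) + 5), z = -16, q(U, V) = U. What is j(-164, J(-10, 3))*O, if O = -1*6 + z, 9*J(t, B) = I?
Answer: 2002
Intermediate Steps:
I = sqrt(3) (I = sqrt(-2 + 5) = sqrt(3) ≈ 1.7320)
J(t, B) = sqrt(3)/9
O = -22 (O = -1*6 - 16 = -6 - 16 = -22)
j(-164, J(-10, 3))*O = -91*(-22) = 2002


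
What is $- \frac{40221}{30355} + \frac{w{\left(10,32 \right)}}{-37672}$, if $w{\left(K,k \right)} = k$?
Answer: $- \frac{189522109}{142941695} \approx -1.3259$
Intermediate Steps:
$- \frac{40221}{30355} + \frac{w{\left(10,32 \right)}}{-37672} = - \frac{40221}{30355} + \frac{32}{-37672} = \left(-40221\right) \frac{1}{30355} + 32 \left(- \frac{1}{37672}\right) = - \frac{40221}{30355} - \frac{4}{4709} = - \frac{189522109}{142941695}$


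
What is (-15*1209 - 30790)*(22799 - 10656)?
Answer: -594096275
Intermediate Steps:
(-15*1209 - 30790)*(22799 - 10656) = (-18135 - 30790)*12143 = -48925*12143 = -594096275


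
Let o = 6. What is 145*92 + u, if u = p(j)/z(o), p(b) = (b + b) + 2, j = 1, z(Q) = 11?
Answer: 146744/11 ≈ 13340.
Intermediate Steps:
p(b) = 2 + 2*b (p(b) = 2*b + 2 = 2 + 2*b)
u = 4/11 (u = (2 + 2*1)/11 = (2 + 2)*(1/11) = 4*(1/11) = 4/11 ≈ 0.36364)
145*92 + u = 145*92 + 4/11 = 13340 + 4/11 = 146744/11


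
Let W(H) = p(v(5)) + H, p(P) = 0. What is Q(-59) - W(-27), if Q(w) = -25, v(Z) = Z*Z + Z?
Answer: 2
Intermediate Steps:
v(Z) = Z + Z² (v(Z) = Z² + Z = Z + Z²)
W(H) = H (W(H) = 0 + H = H)
Q(-59) - W(-27) = -25 - 1*(-27) = -25 + 27 = 2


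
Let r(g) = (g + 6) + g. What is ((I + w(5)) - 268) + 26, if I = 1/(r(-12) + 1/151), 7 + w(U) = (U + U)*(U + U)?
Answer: -404984/2717 ≈ -149.06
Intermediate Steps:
w(U) = -7 + 4*U**2 (w(U) = -7 + (U + U)*(U + U) = -7 + (2*U)*(2*U) = -7 + 4*U**2)
r(g) = 6 + 2*g (r(g) = (6 + g) + g = 6 + 2*g)
I = -151/2717 (I = 1/((6 + 2*(-12)) + 1/151) = 1/((6 - 24) + 1/151) = 1/(-18 + 1/151) = 1/(-2717/151) = -151/2717 ≈ -0.055576)
((I + w(5)) - 268) + 26 = ((-151/2717 + (-7 + 4*5**2)) - 268) + 26 = ((-151/2717 + (-7 + 4*25)) - 268) + 26 = ((-151/2717 + (-7 + 100)) - 268) + 26 = ((-151/2717 + 93) - 268) + 26 = (252530/2717 - 268) + 26 = -475626/2717 + 26 = -404984/2717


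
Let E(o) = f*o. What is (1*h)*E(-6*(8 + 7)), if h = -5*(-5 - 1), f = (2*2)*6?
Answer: -64800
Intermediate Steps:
f = 24 (f = 4*6 = 24)
h = 30 (h = -5*(-6) = 30)
E(o) = 24*o
(1*h)*E(-6*(8 + 7)) = (1*30)*(24*(-6*(8 + 7))) = 30*(24*(-6*15)) = 30*(24*(-90)) = 30*(-2160) = -64800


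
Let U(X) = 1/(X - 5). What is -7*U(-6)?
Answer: 7/11 ≈ 0.63636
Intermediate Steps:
U(X) = 1/(-5 + X)
-7*U(-6) = -7/(-5 - 6) = -7/(-11) = -7*(-1/11) = 7/11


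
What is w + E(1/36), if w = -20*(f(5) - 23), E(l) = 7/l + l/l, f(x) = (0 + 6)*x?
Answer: 113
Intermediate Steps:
f(x) = 6*x
E(l) = 1 + 7/l (E(l) = 7/l + 1 = 1 + 7/l)
w = -140 (w = -20*(6*5 - 23) = -20*(30 - 23) = -20*7 = -140)
w + E(1/36) = -140 + (7 + 1/36)/(1/36) = -140 + 36*(253/36) = -140 + 253 = 113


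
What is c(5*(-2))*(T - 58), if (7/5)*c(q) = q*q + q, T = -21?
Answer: -35550/7 ≈ -5078.6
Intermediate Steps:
c(q) = 5*q/7 + 5*q²/7 (c(q) = 5*(q*q + q)/7 = 5*(q² + q)/7 = 5*(q + q²)/7 = 5*q/7 + 5*q²/7)
c(5*(-2))*(T - 58) = (5*(5*(-2))*(1 + 5*(-2))/7)*(-21 - 58) = ((5/7)*(-10)*(1 - 10))*(-79) = ((5/7)*(-10)*(-9))*(-79) = (450/7)*(-79) = -35550/7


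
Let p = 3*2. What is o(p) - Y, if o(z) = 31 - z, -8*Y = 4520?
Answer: 590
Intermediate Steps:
Y = -565 (Y = -⅛*4520 = -565)
p = 6
o(p) - Y = (31 - 1*6) - 1*(-565) = (31 - 6) + 565 = 25 + 565 = 590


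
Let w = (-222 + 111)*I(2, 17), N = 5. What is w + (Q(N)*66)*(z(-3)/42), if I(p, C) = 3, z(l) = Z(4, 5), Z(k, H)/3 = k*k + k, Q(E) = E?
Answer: 969/7 ≈ 138.43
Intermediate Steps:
Z(k, H) = 3*k + 3*k**2 (Z(k, H) = 3*(k*k + k) = 3*(k**2 + k) = 3*(k + k**2) = 3*k + 3*k**2)
z(l) = 60 (z(l) = 3*4*(1 + 4) = 3*4*5 = 60)
w = -333 (w = (-222 + 111)*3 = -111*3 = -333)
w + (Q(N)*66)*(z(-3)/42) = -333 + (5*66)*(60/42) = -333 + 330*(60*(1/42)) = -333 + 330*(10/7) = -333 + 3300/7 = 969/7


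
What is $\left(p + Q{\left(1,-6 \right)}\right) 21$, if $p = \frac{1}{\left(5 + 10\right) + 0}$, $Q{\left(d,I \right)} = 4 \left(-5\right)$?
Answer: $- \frac{2093}{5} \approx -418.6$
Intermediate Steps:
$Q{\left(d,I \right)} = -20$
$p = \frac{1}{15}$ ($p = \frac{1}{15 + 0} = \frac{1}{15} \approx 0.066667$)
$\left(p + Q{\left(1,-6 \right)}\right) 21 = \left(\frac{1}{15} - 20\right) 21 = \left(- \frac{299}{15}\right) 21 = - \frac{2093}{5}$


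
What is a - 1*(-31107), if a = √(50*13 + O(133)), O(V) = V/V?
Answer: 31107 + √651 ≈ 31133.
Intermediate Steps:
O(V) = 1
a = √651 (a = √(50*13 + 1) = √(650 + 1) = √651 ≈ 25.515)
a - 1*(-31107) = √651 - 1*(-31107) = √651 + 31107 = 31107 + √651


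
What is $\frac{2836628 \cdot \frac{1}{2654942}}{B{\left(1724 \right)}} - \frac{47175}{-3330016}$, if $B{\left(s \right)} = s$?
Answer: $\frac{28171456625431}{1905235357570016} \approx 0.014786$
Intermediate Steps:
$\frac{2836628 \cdot \frac{1}{2654942}}{B{\left(1724 \right)}} - \frac{47175}{-3330016} = \frac{2836628 \cdot \frac{1}{2654942}}{1724} - \frac{47175}{-3330016} = 2836628 \cdot \frac{1}{2654942} \cdot \frac{1}{1724} - - \frac{47175}{3330016} = \frac{1418314}{1327471} \cdot \frac{1}{1724} + \frac{47175}{3330016} = \frac{709157}{1144280002} + \frac{47175}{3330016} = \frac{28171456625431}{1905235357570016}$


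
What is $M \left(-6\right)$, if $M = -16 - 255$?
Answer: $1626$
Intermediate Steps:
$M = -271$ ($M = -16 - 255 = -271$)
$M \left(-6\right) = \left(-271\right) \left(-6\right) = 1626$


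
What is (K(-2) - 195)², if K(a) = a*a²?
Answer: 41209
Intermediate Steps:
K(a) = a³
(K(-2) - 195)² = ((-2)³ - 195)² = (-8 - 195)² = (-203)² = 41209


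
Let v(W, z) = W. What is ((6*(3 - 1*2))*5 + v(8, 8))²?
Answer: 1444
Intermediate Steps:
((6*(3 - 1*2))*5 + v(8, 8))² = ((6*(3 - 1*2))*5 + 8)² = ((6*(3 - 2))*5 + 8)² = ((6*1)*5 + 8)² = (6*5 + 8)² = (30 + 8)² = 38² = 1444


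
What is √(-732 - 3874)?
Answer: 7*I*√94 ≈ 67.868*I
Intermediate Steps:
√(-732 - 3874) = √(-4606) = 7*I*√94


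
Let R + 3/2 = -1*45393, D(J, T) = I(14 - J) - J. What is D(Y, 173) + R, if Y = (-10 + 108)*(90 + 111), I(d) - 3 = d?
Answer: -169547/2 ≈ -84774.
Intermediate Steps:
I(d) = 3 + d
Y = 19698 (Y = 98*201 = 19698)
D(J, T) = 17 - 2*J (D(J, T) = (3 + (14 - J)) - J = (17 - J) - J = 17 - 2*J)
R = -90789/2 (R = -3/2 - 1*45393 = -3/2 - 45393 = -90789/2 ≈ -45395.)
D(Y, 173) + R = (17 - 2*19698) - 90789/2 = (17 - 39396) - 90789/2 = -39379 - 90789/2 = -169547/2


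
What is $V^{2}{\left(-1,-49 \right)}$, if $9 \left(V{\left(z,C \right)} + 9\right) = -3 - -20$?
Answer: $\frac{4096}{81} \approx 50.568$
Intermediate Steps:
$V{\left(z,C \right)} = - \frac{64}{9}$ ($V{\left(z,C \right)} = -9 + \frac{-3 - -20}{9} = -9 + \frac{-3 + 20}{9} = -9 + \frac{1}{9} \cdot 17 = -9 + \frac{17}{9} = - \frac{64}{9}$)
$V^{2}{\left(-1,-49 \right)} = \left(- \frac{64}{9}\right)^{2} = \frac{4096}{81}$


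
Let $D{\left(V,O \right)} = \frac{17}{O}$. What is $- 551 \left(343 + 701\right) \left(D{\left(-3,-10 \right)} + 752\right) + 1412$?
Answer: $- \frac{2158020806}{5} \approx -4.316 \cdot 10^{8}$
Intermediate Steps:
$- 551 \left(343 + 701\right) \left(D{\left(-3,-10 \right)} + 752\right) + 1412 = - 551 \left(343 + 701\right) \left(\frac{17}{-10} + 752\right) + 1412 = - 551 \cdot 1044 \left(17 \left(- \frac{1}{10}\right) + 752\right) + 1412 = - 551 \cdot 1044 \left(- \frac{17}{10} + 752\right) + 1412 = - 551 \cdot 1044 \cdot \frac{7503}{10} + 1412 = \left(-551\right) \frac{3916566}{5} + 1412 = - \frac{2158027866}{5} + 1412 = - \frac{2158020806}{5}$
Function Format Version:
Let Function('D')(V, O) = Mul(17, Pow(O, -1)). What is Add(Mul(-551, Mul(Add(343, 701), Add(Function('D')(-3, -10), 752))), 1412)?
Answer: Rational(-2158020806, 5) ≈ -4.3160e+8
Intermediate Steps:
Add(Mul(-551, Mul(Add(343, 701), Add(Function('D')(-3, -10), 752))), 1412) = Add(Mul(-551, Mul(Add(343, 701), Add(Mul(17, Pow(-10, -1)), 752))), 1412) = Add(Mul(-551, Mul(1044, Add(Mul(17, Rational(-1, 10)), 752))), 1412) = Add(Mul(-551, Mul(1044, Add(Rational(-17, 10), 752))), 1412) = Add(Mul(-551, Mul(1044, Rational(7503, 10))), 1412) = Add(Mul(-551, Rational(3916566, 5)), 1412) = Add(Rational(-2158027866, 5), 1412) = Rational(-2158020806, 5)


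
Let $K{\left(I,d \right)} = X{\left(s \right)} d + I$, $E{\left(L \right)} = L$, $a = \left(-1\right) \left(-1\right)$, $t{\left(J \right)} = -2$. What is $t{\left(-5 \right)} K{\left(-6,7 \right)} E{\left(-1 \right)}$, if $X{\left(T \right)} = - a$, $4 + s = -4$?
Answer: $-26$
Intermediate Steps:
$s = -8$ ($s = -4 - 4 = -8$)
$a = 1$
$X{\left(T \right)} = -1$ ($X{\left(T \right)} = \left(-1\right) 1 = -1$)
$K{\left(I,d \right)} = I - d$ ($K{\left(I,d \right)} = - d + I = I - d$)
$t{\left(-5 \right)} K{\left(-6,7 \right)} E{\left(-1 \right)} = - 2 \left(-6 - 7\right) \left(-1\right) = \left(-2\right) \left(-13\right) \left(-1\right) = 26 \left(-1\right) = -26$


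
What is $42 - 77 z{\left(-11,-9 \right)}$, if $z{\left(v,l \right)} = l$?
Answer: $735$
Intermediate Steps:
$42 - 77 z{\left(-11,-9 \right)} = 42 - -693 = 42 + 693 = 735$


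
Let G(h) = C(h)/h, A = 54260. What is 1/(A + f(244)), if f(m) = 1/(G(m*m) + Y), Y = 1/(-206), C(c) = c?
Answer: 205/11123506 ≈ 1.8429e-5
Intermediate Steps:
G(h) = 1 (G(h) = h/h = 1)
Y = -1/206 ≈ -0.0048544
f(m) = 206/205 (f(m) = 1/(1 - 1/206) = 1/(205/206) = 206/205)
1/(A + f(244)) = 1/(54260 + 206/205) = 1/(11123506/205) = 205/11123506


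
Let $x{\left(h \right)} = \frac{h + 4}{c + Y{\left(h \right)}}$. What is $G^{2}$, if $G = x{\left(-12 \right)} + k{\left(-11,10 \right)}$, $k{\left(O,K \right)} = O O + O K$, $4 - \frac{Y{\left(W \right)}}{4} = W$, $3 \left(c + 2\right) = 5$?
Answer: $\frac{4313929}{36481} \approx 118.25$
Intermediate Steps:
$c = - \frac{1}{3}$ ($c = -2 + \frac{1}{3} \cdot 5 = -2 + \frac{5}{3} = - \frac{1}{3} \approx -0.33333$)
$Y{\left(W \right)} = 16 - 4 W$
$x{\left(h \right)} = \frac{4 + h}{\frac{47}{3} - 4 h}$ ($x{\left(h \right)} = \frac{h + 4}{- \frac{1}{3} - \left(-16 + 4 h\right)} = \frac{4 + h}{\frac{47}{3} - 4 h}$)
$k{\left(O,K \right)} = O^{2} + K O$
$G = \frac{2077}{191}$ ($G = \frac{3 \left(-4 - -12\right)}{-47 + 12 \left(-12\right)} - 11 \left(10 - 11\right) = \frac{3 \left(-4 + 12\right)}{-47 - 144} - -11 = 3 \frac{1}{-191} \cdot 8 + 11 = 3 \left(- \frac{1}{191}\right) 8 + 11 = - \frac{24}{191} + 11 = \frac{2077}{191} \approx 10.874$)
$G^{2} = \left(\frac{2077}{191}\right)^{2} = \frac{4313929}{36481}$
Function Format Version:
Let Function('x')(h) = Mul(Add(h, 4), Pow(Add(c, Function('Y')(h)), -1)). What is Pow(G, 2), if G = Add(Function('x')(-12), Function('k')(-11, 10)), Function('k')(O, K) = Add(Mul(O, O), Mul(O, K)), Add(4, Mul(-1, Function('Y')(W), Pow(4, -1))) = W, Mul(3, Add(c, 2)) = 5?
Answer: Rational(4313929, 36481) ≈ 118.25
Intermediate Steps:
c = Rational(-1, 3) (c = Add(-2, Mul(Rational(1, 3), 5)) = Add(-2, Rational(5, 3)) = Rational(-1, 3) ≈ -0.33333)
Function('Y')(W) = Add(16, Mul(-4, W))
Function('x')(h) = Mul(Pow(Add(Rational(47, 3), Mul(-4, h)), -1), Add(4, h)) (Function('x')(h) = Mul(Add(h, 4), Pow(Add(Rational(-1, 3), Add(16, Mul(-4, h))), -1)) = Mul(Add(4, h), Pow(Add(Rational(47, 3), Mul(-4, h)), -1)) = Mul(Pow(Add(Rational(47, 3), Mul(-4, h)), -1), Add(4, h)))
Function('k')(O, K) = Add(Pow(O, 2), Mul(K, O))
G = Rational(2077, 191) (G = Add(Mul(3, Pow(Add(-47, Mul(12, -12)), -1), Add(-4, Mul(-1, -12))), Mul(-11, Add(10, -11))) = Add(Mul(3, Pow(Add(-47, -144), -1), Add(-4, 12)), Mul(-11, -1)) = Add(Mul(3, Pow(-191, -1), 8), 11) = Add(Mul(3, Rational(-1, 191), 8), 11) = Add(Rational(-24, 191), 11) = Rational(2077, 191) ≈ 10.874)
Pow(G, 2) = Pow(Rational(2077, 191), 2) = Rational(4313929, 36481)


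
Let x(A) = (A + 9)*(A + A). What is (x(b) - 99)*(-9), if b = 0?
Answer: 891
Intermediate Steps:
x(A) = 2*A*(9 + A) (x(A) = (9 + A)*(2*A) = 2*A*(9 + A))
(x(b) - 99)*(-9) = (2*0*(9 + 0) - 99)*(-9) = (2*0*9 - 99)*(-9) = (0 - 99)*(-9) = -99*(-9) = 891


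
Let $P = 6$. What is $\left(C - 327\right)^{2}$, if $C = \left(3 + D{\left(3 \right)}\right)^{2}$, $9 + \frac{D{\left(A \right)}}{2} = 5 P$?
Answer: $2883204$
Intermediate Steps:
$D{\left(A \right)} = 42$ ($D{\left(A \right)} = -18 + 2 \cdot 5 \cdot 6 = -18 + 2 \cdot 30 = -18 + 60 = 42$)
$C = 2025$ ($C = \left(3 + 42\right)^{2} = 45^{2} = 2025$)
$\left(C - 327\right)^{2} = \left(2025 - 327\right)^{2} = 1698^{2} = 2883204$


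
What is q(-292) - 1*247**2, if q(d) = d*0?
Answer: -61009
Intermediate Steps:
q(d) = 0
q(-292) - 1*247**2 = 0 - 1*247**2 = 0 - 1*61009 = 0 - 61009 = -61009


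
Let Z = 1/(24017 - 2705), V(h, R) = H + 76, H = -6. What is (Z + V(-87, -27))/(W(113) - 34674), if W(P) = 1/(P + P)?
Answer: -168578033/83503857888 ≈ -0.0020188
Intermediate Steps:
V(h, R) = 70 (V(h, R) = -6 + 76 = 70)
Z = 1/21312 ≈ 4.6922e-5
W(P) = 1/(2*P)
(Z + V(-87, -27))/(W(113) - 34674) = (1/21312 + 70)/((1/2)/113 - 34674) = 1491841/(21312*((1/2)*(1/113) - 34674)) = 1491841/(21312*(1/226 - 34674)) = 1491841/(21312*(-7836323/226)) = (1491841/21312)*(-226/7836323) = -168578033/83503857888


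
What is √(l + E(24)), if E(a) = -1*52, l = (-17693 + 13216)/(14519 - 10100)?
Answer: I*√115024115/1473 ≈ 7.281*I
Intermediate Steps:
l = -4477/4419 ≈ -1.0131
E(a) = -52
√(l + E(24)) = √(-4477/4419 - 52) = √(-234265/4419) = I*√115024115/1473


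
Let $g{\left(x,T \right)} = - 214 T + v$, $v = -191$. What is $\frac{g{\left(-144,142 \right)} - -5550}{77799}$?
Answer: $- \frac{8343}{25933} \approx -0.32171$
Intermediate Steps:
$g{\left(x,T \right)} = -191 - 214 T$ ($g{\left(x,T \right)} = - 214 T - 191 = -191 - 214 T$)
$\frac{g{\left(-144,142 \right)} - -5550}{77799} = \frac{\left(-191 - 30388\right) - -5550}{77799} = \left(\left(-191 - 30388\right) + 5550\right) \frac{1}{77799} = \left(-30579 + 5550\right) \frac{1}{77799} = \left(-25029\right) \frac{1}{77799} = - \frac{8343}{25933}$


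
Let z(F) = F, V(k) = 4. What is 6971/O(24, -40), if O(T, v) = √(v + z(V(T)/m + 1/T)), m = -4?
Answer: -13942*I*√5898/983 ≈ -1089.2*I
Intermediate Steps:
O(T, v) = √(-1 + v + 1/T) (O(T, v) = √(v + (4/(-4) + 1/T)) = √(v + (4*(-¼) + 1/T)) = √(v + (-1 + 1/T)) = √(-1 + v + 1/T))
6971/O(24, -40) = 6971/(√(-1 - 40 + 1/24)) = 6971/(√(-983/24)) = 6971/((I*√5898/12)) = 6971*(-2*I*√5898/983) = -13942*I*√5898/983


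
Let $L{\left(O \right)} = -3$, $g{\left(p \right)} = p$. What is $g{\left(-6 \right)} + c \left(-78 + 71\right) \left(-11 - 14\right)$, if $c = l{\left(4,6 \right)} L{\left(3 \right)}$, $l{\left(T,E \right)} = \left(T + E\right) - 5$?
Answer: $-2631$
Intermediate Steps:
$l{\left(T,E \right)} = -5 + E + T$ ($l{\left(T,E \right)} = \left(E + T\right) - 5 = -5 + E + T$)
$c = -15$ ($c = \left(-5 + 6 + 4\right) \left(-3\right) = 5 \left(-3\right) = -15$)
$g{\left(-6 \right)} + c \left(-78 + 71\right) \left(-11 - 14\right) = -6 - 15 \left(-78 + 71\right) \left(-11 - 14\right) = -6 - 15 \left(\left(-7\right) \left(-25\right)\right) = -6 - 2625 = -2631$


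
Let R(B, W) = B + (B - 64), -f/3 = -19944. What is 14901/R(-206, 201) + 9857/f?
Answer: -221716175/7120008 ≈ -31.140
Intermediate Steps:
f = 59832 (f = -3*(-19944) = 59832)
R(B, W) = -64 + 2*B (R(B, W) = B + (-64 + B) = -64 + 2*B)
14901/R(-206, 201) + 9857/f = 14901/(-64 + 2*(-206)) + 9857/59832 = 14901/(-64 - 412) + 9857*(1/59832) = 14901/(-476) + 9857/59832 = 14901*(-1/476) + 9857/59832 = -14901/476 + 9857/59832 = -221716175/7120008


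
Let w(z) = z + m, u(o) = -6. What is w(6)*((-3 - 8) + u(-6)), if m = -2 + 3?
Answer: -119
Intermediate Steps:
m = 1
w(z) = 1 + z (w(z) = z + 1 = 1 + z)
w(6)*((-3 - 8) + u(-6)) = (1 + 6)*((-3 - 8) - 6) = 7*(-11 - 6) = 7*(-17) = -119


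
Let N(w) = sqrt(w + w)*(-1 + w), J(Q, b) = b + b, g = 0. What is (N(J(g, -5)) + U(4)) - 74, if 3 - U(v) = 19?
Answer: -90 - 22*I*sqrt(5) ≈ -90.0 - 49.193*I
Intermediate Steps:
U(v) = -16 (U(v) = 3 - 1*19 = 3 - 19 = -16)
J(Q, b) = 2*b
N(w) = sqrt(2)*sqrt(w)*(-1 + w) (N(w) = sqrt(2*w)*(-1 + w) = (sqrt(2)*sqrt(w))*(-1 + w) = sqrt(2)*sqrt(w)*(-1 + w))
(N(J(g, -5)) + U(4)) - 74 = (sqrt(2)*sqrt(2*(-5))*(-1 + 2*(-5)) - 16) - 74 = (sqrt(2)*sqrt(-10)*(-1 - 10) - 16) - 74 = (sqrt(2)*(I*sqrt(10))*(-11) - 16) - 74 = (-22*I*sqrt(5) - 16) - 74 = (-16 - 22*I*sqrt(5)) - 74 = -90 - 22*I*sqrt(5)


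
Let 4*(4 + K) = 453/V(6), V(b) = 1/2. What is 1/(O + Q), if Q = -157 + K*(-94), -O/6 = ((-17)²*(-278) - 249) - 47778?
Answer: 1/749142 ≈ 1.3349e-6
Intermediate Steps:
V(b) = ½
K = 445/2 (K = -4 + (453/(½))/4 = -4 + (453*2)/4 = -4 + (¼)*906 = -4 + 453/2 = 445/2 ≈ 222.50)
O = 770214 (O = -6*(((-17)²*(-278) - 249) - 47778) = -6*((289*(-278) - 249) - 47778) = -6*((-80342 - 249) - 47778) = -6*(-80591 - 47778) = -6*(-128369) = 770214)
Q = -21072 (Q = -157 + (445/2)*(-94) = -157 - 20915 = -21072)
1/(O + Q) = 1/(770214 - 21072) = 1/749142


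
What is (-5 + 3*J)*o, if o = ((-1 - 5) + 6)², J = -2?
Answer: 0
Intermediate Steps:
o = 0 (o = (-6 + 6)² = 0² = 0)
(-5 + 3*J)*o = (-5 + 3*(-2))*0 = (-5 - 6)*0 = -11*0 = 0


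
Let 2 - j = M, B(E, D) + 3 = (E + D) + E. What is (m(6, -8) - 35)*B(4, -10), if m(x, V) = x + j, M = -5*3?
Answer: 60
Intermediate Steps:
B(E, D) = -3 + D + 2*E (B(E, D) = -3 + ((E + D) + E) = -3 + ((D + E) + E) = -3 + (D + 2*E) = -3 + D + 2*E)
M = -15
j = 17 (j = 2 - 1*(-15) = 2 + 15 = 17)
m(x, V) = 17 + x (m(x, V) = x + 17 = 17 + x)
(m(6, -8) - 35)*B(4, -10) = ((17 + 6) - 35)*(-3 - 10 + 2*4) = (23 - 35)*(-3 - 10 + 8) = -12*(-5) = 60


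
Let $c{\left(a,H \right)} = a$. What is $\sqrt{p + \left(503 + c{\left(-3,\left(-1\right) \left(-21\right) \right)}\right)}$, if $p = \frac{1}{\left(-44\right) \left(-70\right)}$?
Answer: $\frac{\sqrt{1185800770}}{1540} \approx 22.361$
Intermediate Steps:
$p = \frac{1}{3080} \approx 0.00032468$
$\sqrt{p + \left(503 + c{\left(-3,\left(-1\right) \left(-21\right) \right)}\right)} = \sqrt{\frac{1}{3080} + \left(503 - 3\right)} = \sqrt{\frac{1}{3080} + 500} = \sqrt{\frac{1540001}{3080}} = \frac{\sqrt{1185800770}}{1540}$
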